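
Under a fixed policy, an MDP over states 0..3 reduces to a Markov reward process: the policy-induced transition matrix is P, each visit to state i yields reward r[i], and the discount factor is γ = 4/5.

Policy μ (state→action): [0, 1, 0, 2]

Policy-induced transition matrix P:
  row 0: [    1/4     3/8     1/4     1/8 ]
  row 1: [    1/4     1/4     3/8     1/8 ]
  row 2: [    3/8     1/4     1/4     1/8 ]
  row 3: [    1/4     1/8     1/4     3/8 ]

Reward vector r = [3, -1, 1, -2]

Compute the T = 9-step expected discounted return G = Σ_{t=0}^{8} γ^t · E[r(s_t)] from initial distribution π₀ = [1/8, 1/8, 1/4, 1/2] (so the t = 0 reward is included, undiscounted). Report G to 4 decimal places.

G = 1.1571

t=0: π = [0.1250, 0.1250, 0.2500, 0.5000], E[r] = -0.5000, γ^t·E[r] = -0.500000, running G = -0.500000
t=1: π = [0.2813, 0.2031, 0.2656, 0.2500], E[r] = 0.4063, γ^t·E[r] = 0.325000, running G = -0.175000
t=2: π = [0.2832, 0.2539, 0.2754, 0.1875], E[r] = 0.4961, γ^t·E[r] = 0.317500, running G = 0.142500
t=3: π = [0.2844, 0.2620, 0.2817, 0.1719], E[r] = 0.5293, γ^t·E[r] = 0.271000, running G = 0.413500
t=4: π = [0.2852, 0.2641, 0.2827, 0.1680], E[r] = 0.5384, γ^t·E[r] = 0.220525, running G = 0.634025
t=5: π = [0.2853, 0.2647, 0.2830, 0.1670], E[r] = 0.5404, γ^t·E[r] = 0.177078, running G = 0.811103
t=6: π = [0.2854, 0.2648, 0.2831, 0.1667], E[r] = 0.5409, γ^t·E[r] = 0.141799, running G = 0.952902
t=7: π = [0.2854, 0.2648, 0.2831, 0.1667], E[r] = 0.5411, γ^t·E[r] = 0.113467, running G = 1.066368
t=8: π = [0.2854, 0.2648, 0.2831, 0.1667], E[r] = 0.5411, γ^t·E[r] = 0.090779, running G = 1.157147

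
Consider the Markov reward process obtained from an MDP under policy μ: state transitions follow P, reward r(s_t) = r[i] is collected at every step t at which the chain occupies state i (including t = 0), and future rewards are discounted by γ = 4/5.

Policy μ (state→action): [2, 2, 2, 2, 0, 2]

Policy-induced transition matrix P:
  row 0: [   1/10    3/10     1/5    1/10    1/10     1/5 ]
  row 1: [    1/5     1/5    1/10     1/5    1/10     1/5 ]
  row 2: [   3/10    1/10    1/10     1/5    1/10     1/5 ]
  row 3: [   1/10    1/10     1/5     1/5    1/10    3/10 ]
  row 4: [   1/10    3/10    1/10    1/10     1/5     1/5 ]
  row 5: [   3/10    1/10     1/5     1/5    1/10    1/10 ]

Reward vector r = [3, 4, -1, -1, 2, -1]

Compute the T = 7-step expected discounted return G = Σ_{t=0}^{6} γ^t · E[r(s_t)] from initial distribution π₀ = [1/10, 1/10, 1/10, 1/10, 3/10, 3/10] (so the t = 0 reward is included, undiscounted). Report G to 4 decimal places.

G = 3.7910

t=0: π = [0.1000, 0.1000, 0.1000, 0.1000, 0.3000, 0.3000], E[r] = 0.8000, γ^t·E[r] = 0.800000, running G = 0.800000
t=1: π = [0.1900, 0.1900, 0.1500, 0.1600, 0.1300, 0.1800], E[r] = 1.1000, γ^t·E[r] = 0.880000, running G = 1.680000
t=2: π = [0.1850, 0.1830, 0.1530, 0.1680, 0.1130, 0.1980], E[r] = 0.9940, γ^t·E[r] = 0.636160, running G = 2.316160
t=3: π = [0.1885, 0.1779, 0.1551, 0.1702, 0.1113, 0.1970], E[r] = 0.9774, γ^t·E[r] = 0.500429, running G = 2.816589
t=4: π = [0.1882, 0.1778, 0.1556, 0.1700, 0.1111, 0.1973], E[r] = 0.9750, γ^t·E[r] = 0.399352, running G = 3.215941
t=5: π = [0.1884, 0.1776, 0.1556, 0.1701, 0.1111, 0.1973], E[r] = 0.9750, γ^t·E[r] = 0.319477, running G = 3.535417
t=6: π = [0.1883, 0.1777, 0.1556, 0.1701, 0.1111, 0.1973], E[r] = 0.9749, γ^t·E[r] = 0.255574, running G = 3.790992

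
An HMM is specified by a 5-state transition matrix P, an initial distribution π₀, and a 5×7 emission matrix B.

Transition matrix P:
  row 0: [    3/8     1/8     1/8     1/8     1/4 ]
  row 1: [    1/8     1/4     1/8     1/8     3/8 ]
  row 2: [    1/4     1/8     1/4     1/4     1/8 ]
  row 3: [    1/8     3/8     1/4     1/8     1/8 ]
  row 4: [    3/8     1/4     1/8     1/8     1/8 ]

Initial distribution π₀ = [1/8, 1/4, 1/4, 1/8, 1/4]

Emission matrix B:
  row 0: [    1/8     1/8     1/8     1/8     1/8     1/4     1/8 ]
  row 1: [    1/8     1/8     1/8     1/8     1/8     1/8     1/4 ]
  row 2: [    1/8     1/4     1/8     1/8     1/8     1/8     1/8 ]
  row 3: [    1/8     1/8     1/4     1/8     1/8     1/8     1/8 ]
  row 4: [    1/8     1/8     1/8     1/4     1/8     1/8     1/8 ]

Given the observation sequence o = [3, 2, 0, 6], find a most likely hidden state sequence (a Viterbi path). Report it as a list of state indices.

path = [4, 0, 0, 0]

t=0: δ = [1.562e-02, 3.125e-02, 3.125e-02, 1.562e-02, 6.250e-02]  (obs o_0=3)
t=1: δ = [2.930e-03, 1.953e-03, 9.766e-04, 1.953e-03, 1.465e-03]  ψ = [4, 4, 2, 2, 1]  (obs o_1=2)
t=2: δ = [1.373e-04, 9.155e-05, 6.104e-05, 4.578e-05, 9.155e-05]  ψ = [0, 3, 3, 0, 0]  (obs o_2=0)
t=3: δ = [6.437e-06, 5.722e-06, 2.146e-06, 2.146e-06, 4.292e-06]  ψ = [0, 1, 0, 0, 0]  (obs o_3=6)
backtrack: best end state = 0; path = [4, 0, 0, 0]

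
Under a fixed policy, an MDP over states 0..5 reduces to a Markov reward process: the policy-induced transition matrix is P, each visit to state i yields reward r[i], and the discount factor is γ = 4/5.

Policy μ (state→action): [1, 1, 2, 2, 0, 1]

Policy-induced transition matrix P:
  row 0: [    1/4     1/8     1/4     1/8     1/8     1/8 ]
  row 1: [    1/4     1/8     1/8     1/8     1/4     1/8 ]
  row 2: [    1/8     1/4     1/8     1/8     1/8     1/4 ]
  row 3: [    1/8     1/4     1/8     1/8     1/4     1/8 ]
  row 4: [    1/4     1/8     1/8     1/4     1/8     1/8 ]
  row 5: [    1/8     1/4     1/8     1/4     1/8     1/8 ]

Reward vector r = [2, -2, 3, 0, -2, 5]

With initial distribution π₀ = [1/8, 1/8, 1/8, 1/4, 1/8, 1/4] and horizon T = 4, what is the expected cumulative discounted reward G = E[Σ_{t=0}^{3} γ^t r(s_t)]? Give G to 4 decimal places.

t=0: π = [0.1250, 0.1250, 0.1250, 0.2500, 0.1250, 0.2500], E[r] = 1.3750, γ^t·E[r] = 1.375000, running G = 1.375000
t=1: π = [0.1719, 0.2031, 0.1406, 0.1719, 0.1719, 0.1406], E[r] = 0.7188, γ^t·E[r] = 0.575000, running G = 1.950000
t=2: π = [0.1934, 0.1816, 0.1465, 0.1641, 0.1719, 0.1426], E[r] = 0.8320, γ^t·E[r] = 0.532500, running G = 2.482500
t=3: π = [0.1934, 0.1816, 0.1492, 0.1643, 0.1682, 0.1433], E[r] = 0.8511, γ^t·E[r] = 0.435750, running G = 2.918250

G = 2.9183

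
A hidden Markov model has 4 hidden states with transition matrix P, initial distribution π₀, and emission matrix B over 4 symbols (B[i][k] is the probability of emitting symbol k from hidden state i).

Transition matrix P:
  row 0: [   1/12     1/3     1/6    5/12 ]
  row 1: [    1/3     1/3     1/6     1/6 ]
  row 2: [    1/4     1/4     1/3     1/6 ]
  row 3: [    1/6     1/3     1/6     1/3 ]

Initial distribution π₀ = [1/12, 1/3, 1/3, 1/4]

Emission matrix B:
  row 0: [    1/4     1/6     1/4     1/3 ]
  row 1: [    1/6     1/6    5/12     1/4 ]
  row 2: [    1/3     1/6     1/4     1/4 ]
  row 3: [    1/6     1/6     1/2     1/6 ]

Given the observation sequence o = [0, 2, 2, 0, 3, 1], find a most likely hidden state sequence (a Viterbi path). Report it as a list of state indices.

path = [2, 1, 1, 1, 0, 3]

t=0: δ = [2.083e-02, 5.556e-02, 1.111e-01, 4.167e-02]  (obs o_0=0)
t=1: δ = [6.944e-03, 1.157e-02, 9.259e-03, 9.259e-03]  ψ = [2, 2, 2, 2]  (obs o_1=2)
t=2: δ = [9.645e-04, 1.608e-03, 7.716e-04, 1.543e-03]  ψ = [1, 1, 2, 3]  (obs o_2=2)
t=3: δ = [1.340e-04, 8.931e-05, 8.931e-05, 8.573e-05]  ψ = [1, 1, 1, 3]  (obs o_3=0)
t=4: δ = [9.923e-06, 1.116e-05, 7.442e-06, 9.303e-06]  ψ = [1, 0, 2, 0]  (obs o_4=3)
t=5: δ = [6.202e-07, 6.202e-07, 4.135e-07, 6.891e-07]  ψ = [1, 1, 2, 0]  (obs o_5=1)
backtrack: best end state = 3; path = [2, 1, 1, 1, 0, 3]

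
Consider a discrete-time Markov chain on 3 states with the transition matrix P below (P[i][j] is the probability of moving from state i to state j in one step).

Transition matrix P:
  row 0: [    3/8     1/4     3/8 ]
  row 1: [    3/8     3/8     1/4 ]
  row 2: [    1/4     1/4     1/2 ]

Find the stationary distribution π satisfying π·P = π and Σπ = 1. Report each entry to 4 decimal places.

Balance equations π_j = Σ_i π_i·P[i][j]:
  π_0 = 3/8·π_0 + 3/8·π_1 + 1/4·π_2
  π_1 = 1/4·π_0 + 3/8·π_1 + 1/4·π_2
  normalize: π_0 + π_1 + π_2 = 1
Solving the linear system gives exactly π = [16/49, 2/7, 19/49].

π = [0.3265, 0.2857, 0.3878]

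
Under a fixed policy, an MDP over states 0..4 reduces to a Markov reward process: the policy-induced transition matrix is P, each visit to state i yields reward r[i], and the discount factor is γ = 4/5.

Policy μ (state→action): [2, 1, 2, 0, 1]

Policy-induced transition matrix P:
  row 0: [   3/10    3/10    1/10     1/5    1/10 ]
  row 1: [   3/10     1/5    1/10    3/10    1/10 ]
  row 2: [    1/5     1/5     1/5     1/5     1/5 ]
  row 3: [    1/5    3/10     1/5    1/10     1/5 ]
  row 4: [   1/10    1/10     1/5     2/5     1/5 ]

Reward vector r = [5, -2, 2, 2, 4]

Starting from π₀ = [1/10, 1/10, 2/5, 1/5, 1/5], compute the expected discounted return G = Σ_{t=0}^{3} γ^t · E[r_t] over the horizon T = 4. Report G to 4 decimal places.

t=0: π = [0.1000, 0.1000, 0.4000, 0.2000, 0.2000], E[r] = 2.3000, γ^t·E[r] = 2.300000, running G = 2.300000
t=1: π = [0.2000, 0.2100, 0.1800, 0.2300, 0.1800], E[r] = 2.1200, γ^t·E[r] = 1.696000, running G = 3.996000
t=2: π = [0.2230, 0.2250, 0.1590, 0.2340, 0.1590], E[r] = 2.0870, γ^t·E[r] = 1.335680, running G = 5.331680
t=3: π = [0.2289, 0.2298, 0.1552, 0.2309, 0.1552], E[r] = 2.0779, γ^t·E[r] = 1.063885, running G = 6.395565

G = 6.3956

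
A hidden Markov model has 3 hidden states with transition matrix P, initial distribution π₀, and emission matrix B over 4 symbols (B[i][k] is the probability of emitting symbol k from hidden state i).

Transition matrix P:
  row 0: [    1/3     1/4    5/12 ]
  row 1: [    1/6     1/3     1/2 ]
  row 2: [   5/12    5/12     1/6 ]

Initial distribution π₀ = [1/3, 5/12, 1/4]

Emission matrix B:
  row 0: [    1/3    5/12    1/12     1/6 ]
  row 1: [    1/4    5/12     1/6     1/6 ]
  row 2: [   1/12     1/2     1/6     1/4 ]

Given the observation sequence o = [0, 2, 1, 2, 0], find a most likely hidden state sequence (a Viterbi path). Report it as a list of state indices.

t=0: δ = [1.111e-01, 1.042e-01, 2.083e-02]  (obs o_0=0)
t=1: δ = [3.086e-03, 5.787e-03, 8.681e-03]  ψ = [0, 1, 1]  (obs o_1=2)
t=2: δ = [1.507e-03, 1.507e-03, 1.447e-03]  ψ = [2, 2, 1]  (obs o_2=1)
t=3: δ = [5.023e-05, 1.005e-04, 1.256e-04]  ψ = [2, 2, 1]  (obs o_3=2)
t=4: δ = [1.744e-05, 1.308e-05, 4.186e-06]  ψ = [2, 2, 1]  (obs o_4=0)
backtrack: best end state = 0; path = [1, 2, 1, 2, 0]

path = [1, 2, 1, 2, 0]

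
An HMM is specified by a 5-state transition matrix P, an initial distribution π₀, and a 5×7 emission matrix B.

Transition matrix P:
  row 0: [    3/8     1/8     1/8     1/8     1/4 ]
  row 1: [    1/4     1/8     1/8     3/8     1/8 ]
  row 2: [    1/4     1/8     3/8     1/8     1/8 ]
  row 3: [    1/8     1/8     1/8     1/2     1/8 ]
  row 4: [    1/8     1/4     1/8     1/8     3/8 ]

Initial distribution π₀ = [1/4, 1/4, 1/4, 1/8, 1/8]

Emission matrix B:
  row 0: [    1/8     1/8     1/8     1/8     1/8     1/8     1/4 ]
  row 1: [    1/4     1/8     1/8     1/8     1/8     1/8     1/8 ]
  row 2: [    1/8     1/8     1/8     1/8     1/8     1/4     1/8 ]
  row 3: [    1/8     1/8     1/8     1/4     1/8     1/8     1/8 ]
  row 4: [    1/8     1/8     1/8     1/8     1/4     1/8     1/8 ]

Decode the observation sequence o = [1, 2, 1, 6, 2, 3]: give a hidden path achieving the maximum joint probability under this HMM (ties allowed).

t=0: δ = [3.125e-02, 3.125e-02, 3.125e-02, 1.562e-02, 1.562e-02]  (obs o_0=1)
t=1: δ = [1.465e-03, 4.883e-04, 1.465e-03, 1.465e-03, 9.766e-04]  ψ = [0, 0, 2, 1, 0]  (obs o_1=2)
t=2: δ = [6.866e-05, 3.052e-05, 6.866e-05, 9.155e-05, 4.578e-05]  ψ = [0, 4, 2, 3, 0]  (obs o_2=1)
t=3: δ = [6.437e-06, 1.431e-06, 3.219e-06, 5.722e-06, 2.146e-06]  ψ = [0, 3, 2, 3, 0]  (obs o_3=6)
t=4: δ = [3.017e-07, 1.006e-07, 1.509e-07, 3.576e-07, 2.012e-07]  ψ = [0, 0, 2, 3, 0]  (obs o_4=2)
t=5: δ = [1.414e-08, 6.286e-09, 7.072e-09, 4.470e-08, 9.430e-09]  ψ = [0, 4, 2, 3, 0]  (obs o_5=3)
backtrack: best end state = 3; path = [1, 3, 3, 3, 3, 3]

path = [1, 3, 3, 3, 3, 3]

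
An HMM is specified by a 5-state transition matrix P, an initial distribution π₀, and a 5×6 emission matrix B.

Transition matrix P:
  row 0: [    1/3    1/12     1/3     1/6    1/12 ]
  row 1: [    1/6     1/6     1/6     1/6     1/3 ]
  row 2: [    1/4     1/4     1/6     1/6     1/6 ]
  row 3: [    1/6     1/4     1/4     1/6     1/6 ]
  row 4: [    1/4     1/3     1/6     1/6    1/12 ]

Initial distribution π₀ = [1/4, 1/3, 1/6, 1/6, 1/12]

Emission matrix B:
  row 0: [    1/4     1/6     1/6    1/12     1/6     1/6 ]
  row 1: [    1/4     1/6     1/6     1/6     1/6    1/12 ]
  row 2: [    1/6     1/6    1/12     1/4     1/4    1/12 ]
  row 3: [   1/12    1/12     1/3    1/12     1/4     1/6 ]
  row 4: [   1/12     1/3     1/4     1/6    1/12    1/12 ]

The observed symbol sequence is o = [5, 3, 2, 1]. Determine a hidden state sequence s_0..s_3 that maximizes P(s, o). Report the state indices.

t=0: δ = [4.167e-02, 2.778e-02, 1.389e-02, 2.778e-02, 6.944e-03]  (obs o_0=5)
t=1: δ = [1.157e-03, 1.157e-03, 3.472e-03, 5.787e-04, 1.543e-03]  ψ = [0, 3, 0, 0, 1]  (obs o_1=3)
t=2: δ = [1.447e-04, 1.447e-04, 4.823e-05, 1.929e-04, 1.447e-04]  ψ = [2, 2, 2, 2, 2]  (obs o_2=2)
t=3: δ = [8.038e-06, 8.038e-06, 8.038e-06, 2.679e-06, 1.608e-05]  ψ = [0, 3, 0, 3, 1]  (obs o_3=1)
backtrack: best end state = 4; path = [0, 2, 1, 4]

path = [0, 2, 1, 4]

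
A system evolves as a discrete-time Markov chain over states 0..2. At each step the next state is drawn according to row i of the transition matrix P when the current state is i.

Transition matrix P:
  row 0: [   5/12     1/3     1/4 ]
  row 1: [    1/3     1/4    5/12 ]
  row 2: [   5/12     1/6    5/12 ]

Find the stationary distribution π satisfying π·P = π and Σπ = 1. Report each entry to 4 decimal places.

Balance equations π_j = Σ_i π_i·P[i][j]:
  π_0 = 5/12·π_0 + 1/3·π_1 + 5/12·π_2
  π_1 = 1/3·π_0 + 1/4·π_1 + 1/6·π_2
  normalize: π_0 + π_1 + π_2 = 1
Solving the linear system gives exactly π = [53/134, 17/67, 47/134].

π = [0.3955, 0.2537, 0.3507]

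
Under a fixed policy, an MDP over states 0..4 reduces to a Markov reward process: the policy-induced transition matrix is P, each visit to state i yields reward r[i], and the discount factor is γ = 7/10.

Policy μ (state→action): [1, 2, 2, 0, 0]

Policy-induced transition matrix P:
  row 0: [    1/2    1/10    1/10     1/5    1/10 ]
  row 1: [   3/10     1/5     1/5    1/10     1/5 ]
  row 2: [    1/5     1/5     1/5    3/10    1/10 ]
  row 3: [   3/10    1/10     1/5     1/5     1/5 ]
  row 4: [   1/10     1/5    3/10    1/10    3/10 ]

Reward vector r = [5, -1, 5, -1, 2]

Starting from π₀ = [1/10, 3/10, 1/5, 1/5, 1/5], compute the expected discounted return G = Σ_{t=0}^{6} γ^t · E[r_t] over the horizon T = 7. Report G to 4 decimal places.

t=0: π = [0.1000, 0.3000, 0.2000, 0.2000, 0.2000], E[r] = 1.4000, γ^t·E[r] = 1.400000, running G = 1.400000
t=1: π = [0.2600, 0.1700, 0.2100, 0.1700, 0.1900], E[r] = 2.3900, γ^t·E[r] = 1.673000, running G = 3.073000
t=2: π = [0.2930, 0.1570, 0.1930, 0.1850, 0.1720], E[r] = 2.4320, γ^t·E[r] = 1.191680, running G = 4.264680
t=3: π = [0.3049, 0.1522, 0.1879, 0.1864, 0.1686], E[r] = 2.4626, γ^t·E[r] = 0.844672, running G = 5.109352
t=4: π = [0.3085, 0.1509, 0.1864, 0.1867, 0.1676], E[r] = 2.4718, γ^t·E[r] = 0.593474, running G = 5.702826
t=5: π = [0.3095, 0.1505, 0.1859, 0.1868, 0.1673], E[r] = 2.4745, γ^t·E[r] = 0.415895, running G = 6.118721
t=6: π = [0.3099, 0.1504, 0.1858, 0.1868, 0.1672], E[r] = 2.4754, γ^t·E[r] = 0.291224, running G = 6.409945

G = 6.4099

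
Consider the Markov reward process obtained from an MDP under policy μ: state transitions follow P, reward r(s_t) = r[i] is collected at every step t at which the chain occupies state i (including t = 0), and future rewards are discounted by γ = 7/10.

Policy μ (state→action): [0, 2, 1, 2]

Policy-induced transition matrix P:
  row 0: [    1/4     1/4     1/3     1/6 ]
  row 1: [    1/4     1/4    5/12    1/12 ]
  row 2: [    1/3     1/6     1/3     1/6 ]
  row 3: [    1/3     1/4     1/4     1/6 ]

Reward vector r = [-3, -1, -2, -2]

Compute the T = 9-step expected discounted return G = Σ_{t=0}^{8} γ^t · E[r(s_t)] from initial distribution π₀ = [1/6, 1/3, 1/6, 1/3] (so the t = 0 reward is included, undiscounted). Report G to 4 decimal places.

G = -6.3724

t=0: π = [0.1667, 0.3333, 0.1667, 0.3333], E[r] = -1.8333, γ^t·E[r] = -1.833333, running G = -1.833333
t=1: π = [0.2917, 0.2361, 0.3333, 0.1389], E[r] = -2.0556, γ^t·E[r] = -1.438889, running G = -3.272222
t=2: π = [0.2894, 0.2222, 0.3414, 0.1470], E[r] = -2.0671, γ^t·E[r] = -1.012894, running G = -4.285116
t=3: π = [0.2907, 0.2215, 0.3396, 0.1481], E[r] = -2.0692, γ^t·E[r] = -0.709720, running G = -4.994836
t=4: π = [0.2906, 0.2217, 0.3394, 0.1482], E[r] = -2.0689, γ^t·E[r] = -0.496754, running G = -5.491590
t=5: π = [0.2906, 0.2217, 0.3395, 0.1482], E[r] = -2.0689, γ^t·E[r] = -0.347724, running G = -5.839314
t=6: π = [0.2906, 0.2217, 0.3395, 0.1482], E[r] = -2.0689, γ^t·E[r] = -0.243407, running G = -6.082721
t=7: π = [0.2906, 0.2217, 0.3395, 0.1482], E[r] = -2.0689, γ^t·E[r] = -0.170385, running G = -6.253106
t=8: π = [0.2906, 0.2217, 0.3395, 0.1482], E[r] = -2.0689, γ^t·E[r] = -0.119269, running G = -6.372376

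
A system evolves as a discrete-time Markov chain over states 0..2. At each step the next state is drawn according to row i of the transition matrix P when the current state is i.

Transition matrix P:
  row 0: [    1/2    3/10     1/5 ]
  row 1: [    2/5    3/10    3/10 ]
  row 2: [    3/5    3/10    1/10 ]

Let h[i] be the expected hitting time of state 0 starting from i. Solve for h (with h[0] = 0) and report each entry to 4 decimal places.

h = [0.0000, 2.2222, 1.8519]

First-step conditioning: h[0] = 0; for i ≠ 0, h[i] = 1 + Σ_k P[i][k]·h[k].
  h[1] = 1 + 3/10·h[1] + 3/10·h[2]
  h[2] = 1 + 3/10·h[1] + 1/10·h[2]
Solving the 2×2 linear system over states ≠ 0 gives exactly h = [0, 20/9, 50/27] (h[0] = 0 is the target).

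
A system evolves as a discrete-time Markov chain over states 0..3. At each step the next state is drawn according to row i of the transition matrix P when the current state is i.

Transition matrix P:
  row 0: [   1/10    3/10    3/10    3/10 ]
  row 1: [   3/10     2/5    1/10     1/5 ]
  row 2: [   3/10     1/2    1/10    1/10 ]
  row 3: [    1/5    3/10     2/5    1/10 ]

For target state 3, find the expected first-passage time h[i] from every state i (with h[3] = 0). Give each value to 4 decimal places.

First-step conditioning: h[3] = 0; for i ≠ 3, h[i] = 1 + Σ_k P[i][k]·h[k].
  h[0] = 1 + 1/10·h[0] + 3/10·h[1] + 3/10·h[2]
  h[1] = 1 + 3/10·h[0] + 2/5·h[1] + 1/10·h[2]
  h[2] = 1 + 3/10·h[0] + 1/2·h[1] + 1/10·h[2]
Solving the 3×3 linear system over states ≠ 3 gives exactly h = [40/9, 100/21, 110/21, 0] (h[3] = 0 is the target).

h = [4.4444, 4.7619, 5.2381, 0.0000]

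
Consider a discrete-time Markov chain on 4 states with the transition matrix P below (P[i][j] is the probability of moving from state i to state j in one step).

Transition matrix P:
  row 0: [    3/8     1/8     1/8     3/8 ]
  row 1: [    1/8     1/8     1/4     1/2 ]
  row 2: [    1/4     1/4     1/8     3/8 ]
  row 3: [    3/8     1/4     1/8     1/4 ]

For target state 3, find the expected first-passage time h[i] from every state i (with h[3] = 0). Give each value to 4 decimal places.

First-step conditioning: h[3] = 0; for i ≠ 3, h[i] = 1 + Σ_k P[i][k]·h[k].
  h[0] = 1 + 3/8·h[0] + 1/8·h[1] + 1/8·h[2]
  h[1] = 1 + 1/8·h[0] + 1/8·h[1] + 1/4·h[2]
  h[2] = 1 + 1/4·h[0] + 1/4·h[1] + 1/8·h[2]
Solving the 3×3 linear system over states ≠ 3 gives exactly h = [28/11, 20/9, 248/99, 0] (h[3] = 0 is the target).

h = [2.5455, 2.2222, 2.5051, 0.0000]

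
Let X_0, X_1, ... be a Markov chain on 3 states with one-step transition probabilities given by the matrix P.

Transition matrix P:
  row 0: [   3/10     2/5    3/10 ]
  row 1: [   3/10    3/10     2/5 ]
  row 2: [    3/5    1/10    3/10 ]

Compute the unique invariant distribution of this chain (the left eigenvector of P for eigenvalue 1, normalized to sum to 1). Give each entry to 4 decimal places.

π = [0.3982, 0.2743, 0.3274]

Balance equations π_j = Σ_i π_i·P[i][j]:
  π_0 = 3/10·π_0 + 3/10·π_1 + 3/5·π_2
  π_1 = 2/5·π_0 + 3/10·π_1 + 1/10·π_2
  normalize: π_0 + π_1 + π_2 = 1
Solving the linear system gives exactly π = [45/113, 31/113, 37/113].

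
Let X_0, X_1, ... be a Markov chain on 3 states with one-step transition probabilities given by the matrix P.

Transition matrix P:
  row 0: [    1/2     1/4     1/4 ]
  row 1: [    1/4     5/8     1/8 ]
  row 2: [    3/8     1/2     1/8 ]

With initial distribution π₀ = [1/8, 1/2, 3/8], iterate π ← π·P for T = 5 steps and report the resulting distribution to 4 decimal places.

t=0: π = [0.1250, 0.5000, 0.3750]
t=1: π = [0.3281, 0.5313, 0.1406]
t=2: π = [0.3496, 0.4844, 0.1660]
t=3: π = [0.3582, 0.4731, 0.1687]
t=4: π = [0.3606, 0.4696, 0.1698]
t=5: π = [0.3614, 0.4685, 0.1701]

π = [0.3614, 0.4685, 0.1701]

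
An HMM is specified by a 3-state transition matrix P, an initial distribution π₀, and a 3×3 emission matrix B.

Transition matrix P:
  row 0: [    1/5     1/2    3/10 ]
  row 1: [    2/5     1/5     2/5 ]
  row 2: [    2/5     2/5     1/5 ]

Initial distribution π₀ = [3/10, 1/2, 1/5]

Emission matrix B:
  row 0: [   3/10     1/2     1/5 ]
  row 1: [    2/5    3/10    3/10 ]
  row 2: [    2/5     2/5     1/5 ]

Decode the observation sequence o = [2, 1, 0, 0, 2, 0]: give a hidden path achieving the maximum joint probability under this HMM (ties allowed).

t=0: δ = [6.000e-02, 1.500e-01, 4.000e-02]  (obs o_0=2)
t=1: δ = [3.000e-02, 9.000e-03, 2.400e-02]  ψ = [1, 0, 1]  (obs o_1=1)
t=2: δ = [2.880e-03, 6.000e-03, 3.600e-03]  ψ = [2, 0, 0]  (obs o_2=0)
t=3: δ = [7.200e-04, 5.760e-04, 9.600e-04]  ψ = [1, 0, 1]  (obs o_3=0)
t=4: δ = [7.680e-05, 1.152e-04, 4.608e-05]  ψ = [2, 2, 1]  (obs o_4=2)
t=5: δ = [1.382e-05, 1.536e-05, 1.843e-05]  ψ = [1, 0, 1]  (obs o_5=0)
backtrack: best end state = 2; path = [1, 0, 1, 2, 1, 2]

path = [1, 0, 1, 2, 1, 2]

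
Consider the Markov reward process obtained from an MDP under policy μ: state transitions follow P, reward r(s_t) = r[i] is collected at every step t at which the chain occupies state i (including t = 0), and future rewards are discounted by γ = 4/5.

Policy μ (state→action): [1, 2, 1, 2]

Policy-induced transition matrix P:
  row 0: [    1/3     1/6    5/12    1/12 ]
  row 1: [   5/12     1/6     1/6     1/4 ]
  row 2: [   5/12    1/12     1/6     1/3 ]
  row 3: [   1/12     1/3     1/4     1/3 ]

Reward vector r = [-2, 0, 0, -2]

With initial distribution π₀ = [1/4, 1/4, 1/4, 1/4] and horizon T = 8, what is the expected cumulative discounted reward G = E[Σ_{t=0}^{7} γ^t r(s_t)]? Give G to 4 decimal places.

G = -4.4975

t=0: π = [0.2500, 0.2500, 0.2500, 0.2500], E[r] = -1.0000, γ^t·E[r] = -1.000000, running G = -1.000000
t=1: π = [0.3125, 0.1875, 0.2500, 0.2500], E[r] = -1.1250, γ^t·E[r] = -0.900000, running G = -1.900000
t=2: π = [0.3073, 0.1875, 0.2656, 0.2396], E[r] = -1.0938, γ^t·E[r] = -0.700000, running G = -2.600000
t=3: π = [0.3112, 0.1845, 0.2635, 0.2409], E[r] = -1.1042, γ^t·E[r] = -0.565333, running G = -3.165333
t=4: π = [0.3104, 0.1849, 0.2645, 0.2402], E[r] = -1.1012, γ^t·E[r] = -0.451052, running G = -3.616385
t=5: π = [0.3107, 0.1846, 0.2643, 0.2403], E[r] = -1.1021, γ^t·E[r] = -0.361144, running G = -3.977529
t=6: π = [0.3107, 0.1847, 0.2644, 0.2403], E[r] = -1.1019, γ^t·E[r] = -0.288844, running G = -4.266372
t=7: π = [0.3107, 0.1847, 0.2644, 0.2403], E[r] = -1.1019, γ^t·E[r] = -0.231092, running G = -4.497465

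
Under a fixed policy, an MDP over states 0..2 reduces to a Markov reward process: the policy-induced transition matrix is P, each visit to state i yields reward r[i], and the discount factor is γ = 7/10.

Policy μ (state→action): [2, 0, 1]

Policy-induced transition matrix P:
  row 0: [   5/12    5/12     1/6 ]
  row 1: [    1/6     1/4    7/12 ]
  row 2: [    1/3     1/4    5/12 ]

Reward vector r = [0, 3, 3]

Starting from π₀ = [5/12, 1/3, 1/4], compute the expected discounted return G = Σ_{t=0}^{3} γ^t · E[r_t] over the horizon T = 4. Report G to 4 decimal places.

t=0: π = [0.4167, 0.3333, 0.2500], E[r] = 1.7500, γ^t·E[r] = 1.750000, running G = 1.750000
t=1: π = [0.3125, 0.3194, 0.3681], E[r] = 2.0625, γ^t·E[r] = 1.443750, running G = 3.193750
t=2: π = [0.3061, 0.3021, 0.3918], E[r] = 2.0816, γ^t·E[r] = 1.019983, running G = 4.213733
t=3: π = [0.3085, 0.3010, 0.3905], E[r] = 2.0745, γ^t·E[r] = 0.711556, running G = 4.925289

G = 4.9253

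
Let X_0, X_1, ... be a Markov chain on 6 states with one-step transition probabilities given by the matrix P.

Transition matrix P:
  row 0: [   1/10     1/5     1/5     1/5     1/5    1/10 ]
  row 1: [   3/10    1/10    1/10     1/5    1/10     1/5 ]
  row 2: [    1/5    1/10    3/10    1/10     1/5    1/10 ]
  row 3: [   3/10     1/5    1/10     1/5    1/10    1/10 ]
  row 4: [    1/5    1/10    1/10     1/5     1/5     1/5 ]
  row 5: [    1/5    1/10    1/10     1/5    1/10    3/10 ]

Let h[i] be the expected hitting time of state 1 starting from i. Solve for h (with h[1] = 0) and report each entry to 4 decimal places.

First-step conditioning: h[1] = 0; for i ≠ 1, h[i] = 1 + Σ_k P[i][k]·h[k].
  h[0] = 1 + 1/10·h[0] + 1/5·h[2] + 1/5·h[3] + 1/5·h[4] + 1/10·h[5]
  h[2] = 1 + 1/5·h[0] + 3/10·h[2] + 1/10·h[3] + 1/5·h[4] + 1/10·h[5]
  h[3] = 1 + 3/10·h[0] + 1/10·h[2] + 1/5·h[3] + 1/10·h[4] + 1/10·h[5]
  h[4] = 1 + 1/5·h[0] + 1/10·h[2] + 1/5·h[3] + 1/5·h[4] + 1/5·h[5]
  h[5] = 1 + 1/5·h[0] + 1/10·h[2] + 1/5·h[3] + 1/10·h[4] + 3/10·h[5]
Solving the 5×5 linear system over states ≠ 1 gives exactly h = [8020/1219, 0, 8930/1219, 7850/1219, 8810/1219, 8810/1219] (h[1] = 0 is the target).

h = [6.5792, 0.0000, 7.3257, 6.4397, 7.2272, 7.2272]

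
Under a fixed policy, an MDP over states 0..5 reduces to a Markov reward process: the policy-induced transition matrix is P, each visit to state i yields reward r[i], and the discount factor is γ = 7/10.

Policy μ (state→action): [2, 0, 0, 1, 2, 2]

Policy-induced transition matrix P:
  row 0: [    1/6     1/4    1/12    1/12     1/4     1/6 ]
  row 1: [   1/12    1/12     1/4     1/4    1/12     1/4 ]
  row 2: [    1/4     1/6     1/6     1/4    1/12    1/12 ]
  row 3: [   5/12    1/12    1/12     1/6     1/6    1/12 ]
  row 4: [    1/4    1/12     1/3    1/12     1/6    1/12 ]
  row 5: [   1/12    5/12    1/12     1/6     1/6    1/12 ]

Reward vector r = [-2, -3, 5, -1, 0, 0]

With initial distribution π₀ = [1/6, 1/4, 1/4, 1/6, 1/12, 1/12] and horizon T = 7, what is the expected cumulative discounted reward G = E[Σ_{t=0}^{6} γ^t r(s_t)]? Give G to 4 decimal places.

G = -0.5830

t=0: π = [0.1667, 0.2500, 0.2500, 0.1667, 0.0833, 0.0833], E[r] = 0.0000, γ^t·E[r] = 0.000000, running G = 0.000000
t=1: π = [0.2083, 0.1597, 0.1667, 0.1875, 0.1389, 0.1389], E[r] = -0.2500, γ^t·E[r] = -0.175000, running G = -0.175000
t=2: π = [0.2141, 0.1782, 0.1586, 0.1649, 0.1568, 0.1273], E[r] = -0.3351, γ^t·E[r] = -0.164184, running G = -0.339184
t=3: π = [0.2087, 0.1747, 0.1655, 0.1638, 0.1564, 0.1309], E[r] = -0.2780, γ^t·E[r] = -0.095344, running G = -0.434528
t=4: π = [0.2090, 0.1755, 0.1653, 0.1646, 0.1557, 0.1298], E[r] = -0.2824, γ^t·E[r] = -0.067813, running G = -0.502341
t=5: π = [0.2091, 0.1752, 0.1653, 0.1647, 0.1557, 0.1300], E[r] = -0.2821, γ^t·E[r] = -0.047413, running G = -0.549754
t=6: π = [0.2091, 0.1753, 0.1652, 0.1646, 0.1557, 0.1300], E[r] = -0.2827, γ^t·E[r] = -0.033257, running G = -0.583010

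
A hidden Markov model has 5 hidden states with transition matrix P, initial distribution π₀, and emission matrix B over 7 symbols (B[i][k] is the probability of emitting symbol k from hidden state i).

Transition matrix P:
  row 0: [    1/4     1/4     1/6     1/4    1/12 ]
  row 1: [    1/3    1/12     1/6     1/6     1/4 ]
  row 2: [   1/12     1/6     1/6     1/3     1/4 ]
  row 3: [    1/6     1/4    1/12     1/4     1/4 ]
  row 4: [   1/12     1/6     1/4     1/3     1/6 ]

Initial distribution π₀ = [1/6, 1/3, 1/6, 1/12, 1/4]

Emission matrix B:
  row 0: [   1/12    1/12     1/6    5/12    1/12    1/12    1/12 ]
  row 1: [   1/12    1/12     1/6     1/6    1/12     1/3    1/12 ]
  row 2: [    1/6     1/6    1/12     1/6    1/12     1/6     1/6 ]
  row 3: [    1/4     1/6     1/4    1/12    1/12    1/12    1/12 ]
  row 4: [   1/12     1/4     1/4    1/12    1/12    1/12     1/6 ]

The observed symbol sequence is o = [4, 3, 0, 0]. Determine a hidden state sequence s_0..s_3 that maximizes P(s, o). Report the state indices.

path = [1, 0, 3, 3]

t=0: δ = [1.389e-02, 2.778e-02, 1.389e-02, 6.944e-03, 2.083e-02]  (obs o_0=4)
t=1: δ = [3.858e-03, 5.787e-04, 8.681e-04, 5.787e-04, 5.787e-04]  ψ = [1, 0, 4, 4, 1]  (obs o_1=3)
t=2: δ = [8.038e-05, 8.038e-05, 1.072e-04, 2.411e-04, 2.679e-05]  ψ = [0, 0, 0, 0, 0]  (obs o_2=0)
t=3: δ = [3.349e-06, 5.023e-06, 3.349e-06, 1.507e-05, 5.023e-06]  ψ = [3, 3, 3, 3, 3]  (obs o_3=0)
backtrack: best end state = 3; path = [1, 0, 3, 3]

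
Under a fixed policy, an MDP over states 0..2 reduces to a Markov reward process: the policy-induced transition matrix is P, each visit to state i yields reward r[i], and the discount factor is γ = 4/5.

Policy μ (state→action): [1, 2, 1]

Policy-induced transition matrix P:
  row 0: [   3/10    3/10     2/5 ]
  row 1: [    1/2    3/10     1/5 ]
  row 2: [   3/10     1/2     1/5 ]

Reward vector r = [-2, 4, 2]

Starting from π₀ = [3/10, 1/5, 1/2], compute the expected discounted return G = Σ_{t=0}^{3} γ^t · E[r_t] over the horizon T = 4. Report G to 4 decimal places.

t=0: π = [0.3000, 0.2000, 0.5000], E[r] = 1.2000, γ^t·E[r] = 1.200000, running G = 1.200000
t=1: π = [0.3400, 0.4000, 0.2600], E[r] = 1.4400, γ^t·E[r] = 1.152000, running G = 2.352000
t=2: π = [0.3800, 0.3520, 0.2680], E[r] = 1.1840, γ^t·E[r] = 0.757760, running G = 3.109760
t=3: π = [0.3704, 0.3536, 0.2760], E[r] = 1.2256, γ^t·E[r] = 0.627507, running G = 3.737267

G = 3.7373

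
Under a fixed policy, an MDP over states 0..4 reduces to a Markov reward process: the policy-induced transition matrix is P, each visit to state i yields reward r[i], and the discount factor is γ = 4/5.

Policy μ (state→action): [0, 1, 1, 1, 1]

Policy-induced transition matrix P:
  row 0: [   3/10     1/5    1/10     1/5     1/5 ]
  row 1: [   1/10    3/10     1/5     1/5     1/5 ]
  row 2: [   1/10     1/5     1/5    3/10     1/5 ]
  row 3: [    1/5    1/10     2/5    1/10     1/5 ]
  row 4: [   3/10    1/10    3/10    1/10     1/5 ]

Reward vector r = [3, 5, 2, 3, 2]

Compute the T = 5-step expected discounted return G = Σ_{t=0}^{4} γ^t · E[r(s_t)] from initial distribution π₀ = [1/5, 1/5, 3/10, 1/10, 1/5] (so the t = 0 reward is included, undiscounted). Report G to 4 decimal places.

t=0: π = [0.2000, 0.2000, 0.3000, 0.1000, 0.2000], E[r] = 2.9000, γ^t·E[r] = 2.900000, running G = 2.900000
t=1: π = [0.1900, 0.1900, 0.2200, 0.2000, 0.2000], E[r] = 2.9600, γ^t·E[r] = 2.368000, running G = 5.268000
t=2: π = [0.1980, 0.1790, 0.2410, 0.1820, 0.2000], E[r] = 2.9170, γ^t·E[r] = 1.866880, running G = 7.134880
t=3: π = [0.1978, 0.1797, 0.2366, 0.1859, 0.2000], E[r] = 2.9228, γ^t·E[r] = 1.496474, running G = 8.631354
t=4: π = [0.1982, 0.1794, 0.2374, 0.1851, 0.2000], E[r] = 2.9214, γ^t·E[r] = 1.196589, running G = 9.827943

G = 9.8279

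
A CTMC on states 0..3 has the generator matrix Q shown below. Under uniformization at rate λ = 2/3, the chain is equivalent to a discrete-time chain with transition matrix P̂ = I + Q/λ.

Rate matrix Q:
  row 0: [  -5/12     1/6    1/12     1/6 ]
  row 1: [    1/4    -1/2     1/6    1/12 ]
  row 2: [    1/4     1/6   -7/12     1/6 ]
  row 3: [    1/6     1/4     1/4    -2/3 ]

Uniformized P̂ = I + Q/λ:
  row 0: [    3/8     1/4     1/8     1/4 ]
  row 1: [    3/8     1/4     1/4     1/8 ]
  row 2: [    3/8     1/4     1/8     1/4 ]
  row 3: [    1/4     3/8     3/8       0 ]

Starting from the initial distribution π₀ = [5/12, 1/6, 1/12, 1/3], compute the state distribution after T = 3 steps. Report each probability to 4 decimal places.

t=0: π = [0.4167, 0.1667, 0.0833, 0.3333]
t=1: π = [0.3333, 0.2917, 0.2292, 0.1458]
t=2: π = [0.3568, 0.2682, 0.1979, 0.1771]
t=3: π = [0.3529, 0.2721, 0.2028, 0.1722]

π = [0.3529, 0.2721, 0.2028, 0.1722]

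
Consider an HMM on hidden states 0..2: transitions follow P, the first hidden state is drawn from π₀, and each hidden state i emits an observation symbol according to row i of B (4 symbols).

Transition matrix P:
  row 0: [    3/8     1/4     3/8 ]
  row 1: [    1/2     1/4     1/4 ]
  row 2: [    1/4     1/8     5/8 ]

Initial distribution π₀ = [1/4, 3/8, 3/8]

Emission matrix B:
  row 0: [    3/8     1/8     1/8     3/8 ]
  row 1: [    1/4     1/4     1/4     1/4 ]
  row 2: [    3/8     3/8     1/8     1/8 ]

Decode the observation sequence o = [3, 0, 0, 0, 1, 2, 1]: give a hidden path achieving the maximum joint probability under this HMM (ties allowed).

t=0: δ = [9.375e-02, 9.375e-02, 4.688e-02]  (obs o_0=3)
t=1: δ = [1.758e-02, 5.859e-03, 1.318e-02]  ψ = [1, 0, 0]  (obs o_1=0)
t=2: δ = [2.472e-03, 1.099e-03, 3.090e-03]  ψ = [0, 0, 2]  (obs o_2=0)
t=3: δ = [3.476e-04, 1.545e-04, 7.242e-04]  ψ = [0, 0, 2]  (obs o_3=0)
t=4: δ = [2.263e-05, 2.263e-05, 1.697e-04]  ψ = [2, 2, 2]  (obs o_4=1)
t=5: δ = [5.304e-06, 5.304e-06, 1.326e-05]  ψ = [2, 2, 2]  (obs o_5=2)
t=6: δ = [4.144e-07, 4.144e-07, 3.108e-06]  ψ = [2, 2, 2]  (obs o_6=1)
backtrack: best end state = 2; path = [0, 2, 2, 2, 2, 2, 2]

path = [0, 2, 2, 2, 2, 2, 2]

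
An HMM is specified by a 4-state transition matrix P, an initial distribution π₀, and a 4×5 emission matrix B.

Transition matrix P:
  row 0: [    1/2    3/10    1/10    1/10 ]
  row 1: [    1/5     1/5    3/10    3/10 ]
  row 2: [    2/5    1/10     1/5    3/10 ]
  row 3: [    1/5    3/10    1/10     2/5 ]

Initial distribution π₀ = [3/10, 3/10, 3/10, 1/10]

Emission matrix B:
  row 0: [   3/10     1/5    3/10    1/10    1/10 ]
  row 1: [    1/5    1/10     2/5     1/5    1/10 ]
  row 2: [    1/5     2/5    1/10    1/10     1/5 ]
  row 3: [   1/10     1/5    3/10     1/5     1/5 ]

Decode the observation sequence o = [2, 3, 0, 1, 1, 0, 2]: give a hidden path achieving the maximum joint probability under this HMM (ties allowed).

t=0: δ = [9.000e-02, 1.200e-01, 3.000e-02, 3.000e-02]  (obs o_0=2)
t=1: δ = [4.500e-03, 5.400e-03, 3.600e-03, 7.200e-03]  ψ = [0, 0, 1, 1]  (obs o_1=3)
t=2: δ = [6.750e-04, 4.320e-04, 3.240e-04, 2.880e-04]  ψ = [0, 3, 1, 3]  (obs o_2=0)
t=3: δ = [6.750e-05, 2.025e-05, 5.184e-05, 2.592e-05]  ψ = [0, 0, 1, 1]  (obs o_3=1)
t=4: δ = [6.750e-06, 2.025e-06, 4.147e-06, 3.110e-06]  ψ = [0, 0, 2, 2]  (obs o_4=1)
t=5: δ = [1.013e-06, 4.050e-07, 1.659e-07, 1.244e-07]  ψ = [0, 0, 2, 2]  (obs o_5=0)
t=6: δ = [1.519e-07, 1.215e-07, 1.215e-08, 3.645e-08]  ψ = [0, 0, 1, 1]  (obs o_6=2)
backtrack: best end state = 0; path = [0, 0, 0, 0, 0, 0, 0]

path = [0, 0, 0, 0, 0, 0, 0]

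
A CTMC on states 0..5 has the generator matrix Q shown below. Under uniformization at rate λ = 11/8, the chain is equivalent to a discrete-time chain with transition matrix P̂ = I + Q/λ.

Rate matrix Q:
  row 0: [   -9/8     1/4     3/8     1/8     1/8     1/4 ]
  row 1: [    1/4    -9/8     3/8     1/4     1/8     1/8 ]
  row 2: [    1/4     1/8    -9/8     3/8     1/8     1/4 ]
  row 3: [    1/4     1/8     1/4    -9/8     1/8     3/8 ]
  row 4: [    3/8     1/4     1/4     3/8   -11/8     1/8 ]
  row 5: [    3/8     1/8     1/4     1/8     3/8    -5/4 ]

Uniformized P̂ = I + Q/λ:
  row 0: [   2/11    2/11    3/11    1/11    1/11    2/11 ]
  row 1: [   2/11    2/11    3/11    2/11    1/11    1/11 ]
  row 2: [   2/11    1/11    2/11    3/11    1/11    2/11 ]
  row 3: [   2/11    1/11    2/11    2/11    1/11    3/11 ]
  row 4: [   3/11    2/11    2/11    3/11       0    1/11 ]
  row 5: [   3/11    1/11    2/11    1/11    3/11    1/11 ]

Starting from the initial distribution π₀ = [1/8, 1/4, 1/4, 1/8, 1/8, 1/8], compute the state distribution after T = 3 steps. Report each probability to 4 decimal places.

π = [0.2066, 0.1313, 0.2123, 0.1775, 0.1109, 0.1613]

t=0: π = [0.1250, 0.2500, 0.2500, 0.1250, 0.1250, 0.1250]
t=1: π = [0.2045, 0.1364, 0.2159, 0.1932, 0.1023, 0.1477]
t=2: π = [0.2045, 0.1312, 0.2128, 0.1787, 0.1085, 0.1643]
t=3: π = [0.2066, 0.1313, 0.2123, 0.1775, 0.1109, 0.1613]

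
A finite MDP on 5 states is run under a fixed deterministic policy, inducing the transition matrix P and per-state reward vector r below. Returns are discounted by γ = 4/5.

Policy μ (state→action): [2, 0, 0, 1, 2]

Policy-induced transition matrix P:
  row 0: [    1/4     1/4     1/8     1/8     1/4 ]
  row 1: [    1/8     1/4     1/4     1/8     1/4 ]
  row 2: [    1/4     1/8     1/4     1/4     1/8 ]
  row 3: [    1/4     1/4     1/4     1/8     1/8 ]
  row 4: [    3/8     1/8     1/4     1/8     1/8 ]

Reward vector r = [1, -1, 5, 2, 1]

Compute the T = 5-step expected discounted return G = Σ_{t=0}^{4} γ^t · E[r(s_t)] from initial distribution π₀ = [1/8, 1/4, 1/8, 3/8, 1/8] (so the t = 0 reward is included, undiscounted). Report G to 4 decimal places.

t=0: π = [0.1250, 0.2500, 0.1250, 0.3750, 0.1250], E[r] = 1.3750, γ^t·E[r] = 1.375000, running G = 1.375000
t=1: π = [0.2344, 0.2188, 0.2344, 0.1406, 0.1719], E[r] = 1.6406, γ^t·E[r] = 1.312500, running G = 2.687500
t=2: π = [0.2441, 0.1992, 0.2207, 0.1543, 0.1816], E[r] = 1.6387, γ^t·E[r] = 1.048750, running G = 3.736250
t=3: π = [0.2478, 0.1997, 0.2195, 0.1526, 0.1804], E[r] = 1.6311, γ^t·E[r] = 0.835125, running G = 4.571375
t=4: π = [0.2476, 0.2000, 0.2190, 0.1524, 0.1809], E[r] = 1.6285, γ^t·E[r] = 0.667038, running G = 5.238413

G = 5.2384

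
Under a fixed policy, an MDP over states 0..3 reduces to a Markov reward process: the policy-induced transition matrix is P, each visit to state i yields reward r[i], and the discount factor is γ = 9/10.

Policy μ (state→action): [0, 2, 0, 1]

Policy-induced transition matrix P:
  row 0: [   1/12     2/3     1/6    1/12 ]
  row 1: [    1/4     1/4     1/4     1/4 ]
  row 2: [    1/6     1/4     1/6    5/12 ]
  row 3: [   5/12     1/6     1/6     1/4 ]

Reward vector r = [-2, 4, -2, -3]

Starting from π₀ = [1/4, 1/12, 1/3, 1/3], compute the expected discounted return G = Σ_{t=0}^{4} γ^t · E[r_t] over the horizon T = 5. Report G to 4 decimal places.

G = -2.7107

t=0: π = [0.2500, 0.0833, 0.3333, 0.3333], E[r] = -1.8333, γ^t·E[r] = -1.833333, running G = -1.833333
t=1: π = [0.2361, 0.3264, 0.1736, 0.2639], E[r] = -0.3056, γ^t·E[r] = -0.275000, running G = -2.108333
t=2: π = [0.2402, 0.3264, 0.1939, 0.2396], E[r] = -0.2813, γ^t·E[r] = -0.227813, running G = -2.336146
t=3: π = [0.2337, 0.3301, 0.1939, 0.2423], E[r] = -0.2617, γ^t·E[r] = -0.190758, running G = -2.526904
t=4: π = [0.2353, 0.3272, 0.1942, 0.2434], E[r] = -0.2801, γ^t·E[r] = -0.183790, running G = -2.710693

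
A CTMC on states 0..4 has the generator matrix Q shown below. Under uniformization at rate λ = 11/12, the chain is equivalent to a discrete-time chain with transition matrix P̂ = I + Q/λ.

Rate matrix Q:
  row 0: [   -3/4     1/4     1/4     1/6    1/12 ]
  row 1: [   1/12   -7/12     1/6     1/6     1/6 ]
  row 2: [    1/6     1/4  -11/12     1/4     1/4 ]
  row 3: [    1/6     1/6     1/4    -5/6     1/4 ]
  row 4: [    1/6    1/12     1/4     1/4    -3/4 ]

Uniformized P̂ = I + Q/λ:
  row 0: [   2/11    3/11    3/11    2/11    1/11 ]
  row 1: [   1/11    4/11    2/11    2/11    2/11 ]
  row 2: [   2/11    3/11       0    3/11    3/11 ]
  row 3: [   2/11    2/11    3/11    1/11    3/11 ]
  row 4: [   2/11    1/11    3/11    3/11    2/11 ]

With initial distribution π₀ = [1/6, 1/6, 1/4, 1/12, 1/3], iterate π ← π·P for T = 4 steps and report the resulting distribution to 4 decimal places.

π = [0.1601, 0.2393, 0.1974, 0.1999, 0.2034]

t=0: π = [0.1667, 0.1667, 0.2500, 0.0833, 0.3333]
t=1: π = [0.1667, 0.2197, 0.1894, 0.2273, 0.1970]
t=2: π = [0.1618, 0.2362, 0.2011, 0.1963, 0.2045]
t=3: π = [0.1603, 0.2392, 0.1964, 0.2009, 0.2032]
t=4: π = [0.1601, 0.2393, 0.1974, 0.1999, 0.2034]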